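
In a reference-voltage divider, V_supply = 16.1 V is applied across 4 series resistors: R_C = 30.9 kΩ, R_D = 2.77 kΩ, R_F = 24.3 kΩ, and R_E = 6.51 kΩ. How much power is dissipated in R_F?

Series current I = V_supply/ΣR = 16.1/64.48 = 0.2497 mA.
V(R_F) = I·R = 6.067 V; P = V·I = 6.067 × 0.2497 = 1.515 mW.

P ≈ 1.51 mW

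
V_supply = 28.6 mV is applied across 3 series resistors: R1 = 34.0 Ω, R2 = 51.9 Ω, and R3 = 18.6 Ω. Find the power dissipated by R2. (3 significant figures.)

P ≈ 3.89 µW

ΣR = 104.5 Ω → I = 28.6/104.5 = 0.2737 mA.
V(R2) = I·R = 14.20 mV; P = V·I = 14.20 × 0.2737 = 3.887 µW.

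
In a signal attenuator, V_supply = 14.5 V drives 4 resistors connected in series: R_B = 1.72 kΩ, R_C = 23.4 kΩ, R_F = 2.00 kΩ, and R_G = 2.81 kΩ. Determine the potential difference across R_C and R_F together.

Total series resistance ΣR = 1.72 + 23.4 + 2.00 + 2.81 = 29.93 kΩ.
R_{R_C..R_F} = 23.4 + 2.00 = 25.40 kΩ.
V = V_supply · R/ΣR = 14.5 × 0.8486 = 12.31 V.

V ≈ 12.3 V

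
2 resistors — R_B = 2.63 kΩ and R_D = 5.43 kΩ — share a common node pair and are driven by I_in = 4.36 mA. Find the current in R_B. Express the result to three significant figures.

I ≈ 2.94 mA

For two parallel branches, I_k = I_in · (other R)/(sum of R).
So I = 4.36 × 5.43/8.060 = 2.937 mA.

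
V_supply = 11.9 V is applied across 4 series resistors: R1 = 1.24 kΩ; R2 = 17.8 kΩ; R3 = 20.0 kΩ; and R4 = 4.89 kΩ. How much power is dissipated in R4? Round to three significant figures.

P ≈ 0.359 mW

The common current is I = 11.9/43.93 = 0.2709 mA.
V(R4) = I·R = 1.325 V; P = V·I = 1.325 × 0.2709 = 0.3588 mW.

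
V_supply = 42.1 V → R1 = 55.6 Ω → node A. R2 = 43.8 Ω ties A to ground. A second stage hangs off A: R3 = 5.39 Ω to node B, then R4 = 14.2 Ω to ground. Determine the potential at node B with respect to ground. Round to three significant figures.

V_B ≈ 5.97 V

Looking into the second stage from A: R3 + R4 = 19.59 Ω appears in parallel with R2.
R2 ‖ (R3+R4) = 13.54 Ω.
First divider: V_A = V_supply · 13.54/(55.6 + 13.54) = 8.243 V.
Stage 2 is unloaded, so V_B = V_A · R4/(R3+R4) = 8.243 × 14.2/19.59 = 5.975 V.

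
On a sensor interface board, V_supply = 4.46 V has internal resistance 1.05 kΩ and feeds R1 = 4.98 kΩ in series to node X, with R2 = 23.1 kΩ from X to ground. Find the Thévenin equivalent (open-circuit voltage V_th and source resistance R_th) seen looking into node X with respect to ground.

V_th ≈ 3.54 V, R_th ≈ 4.78 kΩ

R1' = 1.05 + 4.98 = 6.030 kΩ (source resistance + R1).
Open-circuit (no load on X): V_th = V_supply · R2/(R1' + R2) = 4.46 × 23.1/(6.030 + 23.1) = 3.537 V.
With V_supply suppressed (replaced by a short), R_th = R1' ‖ R2 = (6.030 × 23.1)/(6.030 + 23.1) = 4.782 kΩ.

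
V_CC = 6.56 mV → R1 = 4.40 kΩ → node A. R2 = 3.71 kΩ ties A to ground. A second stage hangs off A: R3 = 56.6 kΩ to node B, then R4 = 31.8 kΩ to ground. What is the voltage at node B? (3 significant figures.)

Node A sees R2 in parallel with the series input of stage 2, R3 + R4 = 88.40 kΩ.
R2 ‖ (R3+R4) = 3.561 kΩ.
First divider: V_A = V_CC · 3.561/(4.40 + 3.561) = 2.934 mV.
Then the unloaded second divider: V_B = V_A × R4/(R3+R4) = 2.934 × 0.3597 = 1.055 mV.

V_B ≈ 1.06 mV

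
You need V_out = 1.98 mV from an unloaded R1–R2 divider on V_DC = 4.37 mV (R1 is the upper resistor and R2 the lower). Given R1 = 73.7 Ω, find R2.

R2 ≈ 61.1 Ω

Required fraction k = V_out/V_DC = 0.4531.
R2 = R1 · 0.4531/(1 − 0.4531) = 61.06 Ω.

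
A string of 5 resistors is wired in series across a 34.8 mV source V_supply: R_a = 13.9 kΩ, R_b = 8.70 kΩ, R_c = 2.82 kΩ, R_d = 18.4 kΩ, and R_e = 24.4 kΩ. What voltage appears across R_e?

V ≈ 12.4 mV

Total series resistance ΣR = 13.9 + 8.70 + 2.82 + 18.4 + 24.4 = 68.22 kΩ.
V = V_supply · R/ΣR = 34.8 × 0.3577 = 12.45 mV.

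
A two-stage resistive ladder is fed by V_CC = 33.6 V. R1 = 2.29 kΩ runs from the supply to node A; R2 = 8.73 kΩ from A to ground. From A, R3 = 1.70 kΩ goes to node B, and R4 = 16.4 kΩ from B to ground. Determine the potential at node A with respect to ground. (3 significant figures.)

Looking into the second stage from A: R3 + R4 = 18.10 kΩ appears in parallel with R2.
Effective lower resistance at A: R2 ‖ 18.10 = 5.889 kΩ.
V_A = 33.6 × 5.889/(2.29 + 5.889) = 24.19 V.

V_A ≈ 24.2 V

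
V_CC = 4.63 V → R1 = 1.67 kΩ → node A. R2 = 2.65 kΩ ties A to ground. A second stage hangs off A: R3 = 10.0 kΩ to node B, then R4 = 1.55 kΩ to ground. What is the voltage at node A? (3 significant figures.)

V_A ≈ 2.61 V

Node A sees R2 in parallel with the series input of stage 2, R3 + R4 = 11.55 kΩ.
R2 ‖ (R3+R4) = 2.155 kΩ.
V_A = 4.63 × 2.155/(1.67 + 2.155) = 2.609 V.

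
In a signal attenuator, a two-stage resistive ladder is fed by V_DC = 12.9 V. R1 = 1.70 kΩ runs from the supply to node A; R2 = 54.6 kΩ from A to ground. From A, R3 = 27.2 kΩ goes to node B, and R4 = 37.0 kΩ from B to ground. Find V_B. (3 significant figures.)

V_B ≈ 7.03 V

Node A sees R2 in parallel with the series input of stage 2, R3 + R4 = 64.20 kΩ.
Effective lower resistance at A: R2 ‖ 64.20 = 29.51 kΩ.
V_A = 12.9 × 29.51/(1.70 + 29.51) = 12.20 V.
Stage 2 is unloaded, so V_B = V_A · R4/(R3+R4) = 12.20 × 37.0/64.20 = 7.030 V.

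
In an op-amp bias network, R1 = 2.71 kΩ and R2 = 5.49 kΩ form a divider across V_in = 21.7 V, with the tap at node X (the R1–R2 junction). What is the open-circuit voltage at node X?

V_th ≈ 14.5 V

Open-circuit (no load on X): V_th = V_in · R2/(R1 + R2) = 21.7 × 5.49/(2.710 + 5.49) = 14.53 V.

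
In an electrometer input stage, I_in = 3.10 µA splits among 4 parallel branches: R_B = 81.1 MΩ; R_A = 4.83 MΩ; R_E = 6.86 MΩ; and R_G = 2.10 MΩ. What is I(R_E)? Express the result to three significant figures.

I ≈ 0.537 µA

Conductances: ΣG = 1/81.1 + 1/4.83 + 1/6.86 + 1/2.10 = 0.8413 (1/MΩ).
By the current-divider rule, I = I_in · G_k/ΣG = 3.10 × 0.1733 = 0.5371 µA.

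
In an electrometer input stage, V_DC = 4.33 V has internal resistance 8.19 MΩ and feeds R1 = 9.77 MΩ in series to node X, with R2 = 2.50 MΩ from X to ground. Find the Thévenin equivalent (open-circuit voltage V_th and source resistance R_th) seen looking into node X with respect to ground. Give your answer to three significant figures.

R1' = 8.19 + 9.77 = 17.96 MΩ (source resistance + R1).
V_th is the unloaded tap voltage: V_DC · R2/(R1'+R2) = 4.33 × 0.1222 = 0.5291 V.
With V_DC suppressed (replaced by a short), R_th = R1' ‖ R2 = (17.96 × 2.50)/(17.96 + 2.50) = 2.195 MΩ.

V_th ≈ 0.529 V, R_th ≈ 2.19 MΩ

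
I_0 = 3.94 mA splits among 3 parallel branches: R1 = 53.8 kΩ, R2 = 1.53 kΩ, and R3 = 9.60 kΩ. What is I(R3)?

Total conductance ΣG = 1/53.8 + 1/1.53 + 1/9.60 = 0.7763 (units of 1/kΩ).
By the current-divider rule, I = I_0 · G_k/ΣG = 3.94 × 0.1342 = 0.5286 mA.

I ≈ 0.529 mA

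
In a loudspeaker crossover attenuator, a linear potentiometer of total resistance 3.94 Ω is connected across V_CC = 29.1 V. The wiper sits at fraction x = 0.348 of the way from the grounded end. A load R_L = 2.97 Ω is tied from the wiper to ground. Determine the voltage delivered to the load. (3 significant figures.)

V_out ≈ 7.78 V

Split the track: R_lower = x·R_p = 1.371 Ω, R_upper = (1−x)·R_p = 2.569 Ω.
Lower segment in parallel with the load: 1.371 ‖ 2.97 = 0.9381 Ω.
V_out = 29.1 × 0.9381/(2.569 + 0.9381) = 7.784 V.
(Unloaded: V_out = x·V_CC = 10.1 V.)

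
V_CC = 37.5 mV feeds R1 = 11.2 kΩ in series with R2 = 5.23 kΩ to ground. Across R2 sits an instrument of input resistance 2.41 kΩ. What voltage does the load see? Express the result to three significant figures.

R2 ‖ R_L = (5.23 × 2.41)/(5.23 + 2.41) = 1.650 kΩ.
Now apply the divider: V_out = 37.5 × 0.1284 = 4.815 mV.

V_out ≈ 4.81 mV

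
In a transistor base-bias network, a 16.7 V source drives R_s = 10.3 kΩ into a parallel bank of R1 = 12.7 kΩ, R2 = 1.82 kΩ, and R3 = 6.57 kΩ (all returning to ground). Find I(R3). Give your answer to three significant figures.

Combine the parallel branches: R_p = (1/12.7 + 1/1.82 + 1/6.57)⁻¹ = 1.281 kΩ.
V_A = 16.7 × 1.281/11.58 = 1.848 V.
Branch current I = V_A/R3 = 1.848/6.57 = 0.2812 mA.
(Equivalently: I_total = 1.442 mA, then current-divider fraction G_k/ΣG = 0.1950.)

I ≈ 0.281 mA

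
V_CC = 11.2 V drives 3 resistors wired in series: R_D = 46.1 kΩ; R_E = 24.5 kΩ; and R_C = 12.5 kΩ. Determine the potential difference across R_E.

Series total: ΣR = 46.1 + 24.5 + 12.5 = 83.10 kΩ.
Voltage divider: V = V_CC · (24.50 / 83.10) = 11.2 × 0.2948 = 3.302 V.

V ≈ 3.30 V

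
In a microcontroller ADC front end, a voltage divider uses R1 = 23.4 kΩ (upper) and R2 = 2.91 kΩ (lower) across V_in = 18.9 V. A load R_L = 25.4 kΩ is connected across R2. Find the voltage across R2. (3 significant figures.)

The load sits in parallel with R2, giving an effective lower resistance R2' = R2·R_L/(R2+R_L) = 2.611 kΩ.
Then V_out = V_in · R2'/(R1 + R2') = 18.9 × 2.611/26.01 = 1.897 V.

V_out ≈ 1.90 V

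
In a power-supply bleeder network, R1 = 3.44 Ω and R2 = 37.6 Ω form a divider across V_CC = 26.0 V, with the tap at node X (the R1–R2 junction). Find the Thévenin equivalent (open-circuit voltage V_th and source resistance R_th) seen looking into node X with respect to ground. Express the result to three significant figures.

V_th ≈ 23.8 V, R_th ≈ 3.15 Ω

With X open, the divider is unloaded: V_th = 26.0 × 37.6/41.04 = 23.82 V.
Zeroing V_CC shorts the top of R1 to ground, so R_th = R1 ‖ R2 = 3.152 Ω.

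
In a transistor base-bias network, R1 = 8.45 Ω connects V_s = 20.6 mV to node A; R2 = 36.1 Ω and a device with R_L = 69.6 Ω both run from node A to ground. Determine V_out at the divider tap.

V_out ≈ 15.2 mV

First combine the lower leg with the load: R2 ‖ R_L = 23.77 Ω.
Now apply the divider: V_out = 20.6 × 0.7377 = 15.20 mV.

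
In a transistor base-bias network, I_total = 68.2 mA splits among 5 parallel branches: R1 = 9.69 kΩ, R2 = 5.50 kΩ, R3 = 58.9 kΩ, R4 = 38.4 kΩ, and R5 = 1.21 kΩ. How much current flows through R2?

I ≈ 10.7 mA

Total conductance ΣG = 1/9.69 + 1/5.50 + 1/58.9 + 1/38.4 + 1/1.21 = 1.154 (units of 1/kΩ).
By the current-divider rule, I = I_total · G_k/ΣG = 68.2 × 0.1575 = 10.74 mA.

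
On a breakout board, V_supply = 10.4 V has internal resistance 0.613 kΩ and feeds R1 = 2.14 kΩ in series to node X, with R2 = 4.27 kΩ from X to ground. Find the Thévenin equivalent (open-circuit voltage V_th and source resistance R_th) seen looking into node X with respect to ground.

V_th ≈ 6.32 V, R_th ≈ 1.67 kΩ

R1' = 0.613 + 2.14 = 2.753 kΩ (source resistance + R1).
Open-circuit (no load on X): V_th = V_supply · R2/(R1' + R2) = 10.4 × 4.27/(2.753 + 4.27) = 6.323 V.
With V_supply suppressed (replaced by a short), R_th = R1' ‖ R2 = (2.753 × 4.27)/(2.753 + 4.27) = 1.674 kΩ.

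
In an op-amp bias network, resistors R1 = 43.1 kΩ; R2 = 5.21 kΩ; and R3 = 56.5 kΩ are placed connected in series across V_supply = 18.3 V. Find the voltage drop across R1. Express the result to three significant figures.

V ≈ 7.53 V

Series total: ΣR = 43.1 + 5.21 + 56.5 = 104.8 kΩ.
V = V_supply · R/ΣR = 18.3 × 0.4112 = 7.525 V.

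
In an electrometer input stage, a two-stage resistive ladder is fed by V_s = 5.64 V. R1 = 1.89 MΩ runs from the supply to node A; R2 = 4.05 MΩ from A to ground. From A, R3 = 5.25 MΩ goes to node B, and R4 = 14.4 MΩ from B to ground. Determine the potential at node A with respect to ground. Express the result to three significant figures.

V_A ≈ 3.61 V

Looking into the second stage from A: R3 + R4 = 19.65 MΩ appears in parallel with R2.
R2 ‖ (R3+R4) = 3.358 MΩ.
V_A = 5.64 × 3.358/(1.89 + 3.358) = 3.609 V.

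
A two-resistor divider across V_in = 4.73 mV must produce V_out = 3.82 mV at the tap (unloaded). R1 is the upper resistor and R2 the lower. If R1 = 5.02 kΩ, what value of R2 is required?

R2 ≈ 21.1 kΩ

The divider ratio is R2/(R1+R2) = 3.82/4.73 = 0.8076.
R2 = R1 · 0.8076/(1 − 0.8076) = 21.07 kΩ.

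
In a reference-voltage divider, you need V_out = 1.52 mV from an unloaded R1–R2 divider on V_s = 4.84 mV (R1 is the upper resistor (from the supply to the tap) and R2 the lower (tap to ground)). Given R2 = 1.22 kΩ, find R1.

R1 ≈ 2.66 kΩ

V_out/V_s = R2/(R1+R2) = 0.3140.
Rearranging, R1 = R2·(1−k)/k = 1.22 × 2.184 = 2.665 kΩ.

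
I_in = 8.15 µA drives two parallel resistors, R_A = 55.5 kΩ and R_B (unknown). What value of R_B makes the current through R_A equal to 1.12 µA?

In a two-way split, I_A/I_in = R_B/(R_A + R_B).
1.12/8.15 = R_B/(R_A + R_B) → R_B = R_A · (0.1374)/(1 − 0.1374) = 55.5 × 0.1593 = 8.842 kΩ.

R_B ≈ 8.84 kΩ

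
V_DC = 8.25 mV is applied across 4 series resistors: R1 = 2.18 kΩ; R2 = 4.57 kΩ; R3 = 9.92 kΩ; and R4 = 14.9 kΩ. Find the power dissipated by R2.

ΣR = 31.57 kΩ → I = 8.25/31.57 = 0.2613 µA.
V(R2) = I·R = 1.194 mV; P = V·I = 1.194 × 0.2613 = 0.3121 nW.

P ≈ 0.312 nW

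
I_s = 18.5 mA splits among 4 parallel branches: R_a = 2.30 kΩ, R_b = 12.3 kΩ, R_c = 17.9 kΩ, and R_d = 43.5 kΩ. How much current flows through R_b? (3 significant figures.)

ΣG = 1/2.30 + 1/12.3 + 1/17.9 + 1/43.5 = 0.5949.
R_b takes the fraction G_k/ΣG = 0.08130/0.5949 = 0.1367, so I = 18.5 × 0.1367 = 2.528 mA.

I ≈ 2.53 mA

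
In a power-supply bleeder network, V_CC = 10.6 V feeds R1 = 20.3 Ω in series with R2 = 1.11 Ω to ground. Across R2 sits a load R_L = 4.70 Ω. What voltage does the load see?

V_out ≈ 0.449 V

R2 ‖ R_L = (1.11 × 4.70)/(1.11 + 4.70) = 0.8979 Ω.
Now apply the divider: V_out = 10.6 × 0.04236 = 0.4490 V.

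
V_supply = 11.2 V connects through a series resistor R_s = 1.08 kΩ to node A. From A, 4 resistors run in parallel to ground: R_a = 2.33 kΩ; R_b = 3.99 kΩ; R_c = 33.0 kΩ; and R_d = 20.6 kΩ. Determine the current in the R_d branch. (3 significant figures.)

Combine the parallel branches: R_p = (1/2.33 + 1/3.99 + 1/33.0 + 1/20.6)⁻¹ = 1.318 kΩ.
V_A = 11.2 × 1.318/2.398 = 6.156 V.
Branch current I = V_A/R_d = 6.156/20.6 = 0.2988 mA.
(Check via current divider: I_total = 4.670 mA; share G_k/ΣG = 0.06399 → same result.)

I ≈ 0.299 mA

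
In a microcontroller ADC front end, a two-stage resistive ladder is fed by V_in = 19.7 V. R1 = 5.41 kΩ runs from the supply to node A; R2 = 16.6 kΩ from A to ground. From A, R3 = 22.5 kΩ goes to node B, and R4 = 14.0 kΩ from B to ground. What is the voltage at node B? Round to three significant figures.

Node A sees R2 in parallel with the series input of stage 2, R3 + R4 = 36.50 kΩ.
Effective lower resistance at A: R2 ‖ 36.50 = 11.41 kΩ.
So V_A = 19.7 × 0.6784 = 13.36 V.
Then the unloaded second divider: V_B = V_A × R4/(R3+R4) = 13.36 × 0.3836 = 5.126 V.

V_B ≈ 5.13 V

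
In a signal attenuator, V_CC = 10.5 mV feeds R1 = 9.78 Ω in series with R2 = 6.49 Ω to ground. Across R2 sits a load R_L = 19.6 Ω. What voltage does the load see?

V_out ≈ 3.49 mV

First combine the lower leg with the load: R2 ‖ R_L = 4.876 Ω.
Then V_out = V_CC · R2'/(R1 + R2') = 10.5 × 4.876/14.66 = 3.493 mV.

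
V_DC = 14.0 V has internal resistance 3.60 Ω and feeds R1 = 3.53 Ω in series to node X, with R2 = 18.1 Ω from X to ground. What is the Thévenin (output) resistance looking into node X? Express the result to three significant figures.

R_th ≈ 5.12 Ω

R1' = 3.60 + 3.53 = 7.130 Ω (source resistance + R1).
Zeroing V_DC shorts the top of R1' to ground, so R_th = R1' ‖ R2 = 5.115 Ω.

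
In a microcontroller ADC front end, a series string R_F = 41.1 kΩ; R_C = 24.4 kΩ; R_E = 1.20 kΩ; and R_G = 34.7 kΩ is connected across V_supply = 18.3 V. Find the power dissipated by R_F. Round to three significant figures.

ΣR = 101.4 kΩ → I = 18.3/101.4 = 0.1805 mA.
P = I²R = 0.03257 × 41.1 = 1.339 mW.

P ≈ 1.34 mW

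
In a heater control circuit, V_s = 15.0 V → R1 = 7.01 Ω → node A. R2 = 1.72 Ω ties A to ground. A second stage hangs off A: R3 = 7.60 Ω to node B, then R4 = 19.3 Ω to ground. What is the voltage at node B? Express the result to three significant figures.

V_B ≈ 2.02 V

Node A sees R2 in parallel with the series input of stage 2, R3 + R4 = 26.90 Ω.
R2 ‖ (R3+R4) = 1.617 Ω.
So V_A = 15.0 × 0.1874 = 2.811 V.
V_B = V_A × 0.7175 = 2.017 V.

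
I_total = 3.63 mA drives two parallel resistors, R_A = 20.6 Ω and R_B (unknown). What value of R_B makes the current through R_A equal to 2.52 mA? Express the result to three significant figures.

Two-branch current divider: I_A = I_total · R_B/(R_A + R_B).
With f = 0.6942, R_B = R_A · f/(1−f) = 20.6 × 2.270 = 46.77 Ω.

R_B ≈ 46.8 Ω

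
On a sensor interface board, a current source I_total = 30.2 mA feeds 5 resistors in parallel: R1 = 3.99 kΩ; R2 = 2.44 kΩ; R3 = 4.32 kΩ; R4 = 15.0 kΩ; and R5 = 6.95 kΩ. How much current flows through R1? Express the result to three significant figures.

ΣG = 1/3.99 + 1/2.44 + 1/4.32 + 1/15.0 + 1/6.95 = 1.102.
By the current-divider rule, I = I_total · G_k/ΣG = 30.2 × 0.2273 = 6.865 mA.

I ≈ 6.87 mA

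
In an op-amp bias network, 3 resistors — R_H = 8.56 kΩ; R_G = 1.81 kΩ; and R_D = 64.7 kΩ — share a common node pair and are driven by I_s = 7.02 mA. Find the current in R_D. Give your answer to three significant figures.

ΣG = 1/8.56 + 1/1.81 + 1/64.7 = 0.6848.
By the current-divider rule, I = I_s · G_k/ΣG = 7.02 × 0.02257 = 0.1584 mA.

I ≈ 0.158 mA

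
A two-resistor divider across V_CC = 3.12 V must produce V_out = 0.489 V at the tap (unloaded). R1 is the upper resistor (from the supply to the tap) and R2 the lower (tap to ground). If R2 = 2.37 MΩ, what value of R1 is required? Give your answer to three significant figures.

V_out/V_CC = R2/(R1+R2) = 0.1567.
Rearranging, R1 = R2·(1−k)/k = 2.37 × 5.380 = 12.75 MΩ.

R1 ≈ 12.8 MΩ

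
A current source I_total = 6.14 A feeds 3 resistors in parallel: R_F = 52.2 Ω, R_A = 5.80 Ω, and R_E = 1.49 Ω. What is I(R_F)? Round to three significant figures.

Conductances: ΣG = 1/52.2 + 1/5.80 + 1/1.49 = 0.8627 (1/Ω).
By the current-divider rule, I = I_total · G_k/ΣG = 6.14 × 0.02221 = 0.1363 A.

I ≈ 0.136 A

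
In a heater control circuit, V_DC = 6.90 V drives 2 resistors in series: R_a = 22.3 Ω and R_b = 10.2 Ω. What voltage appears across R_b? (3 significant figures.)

Total series resistance ΣR = 22.3 + 10.2 = 32.50 Ω.
By the voltage-divider rule, V = 6.90 × 10.20/32.50 = 2.166 V.

V ≈ 2.17 V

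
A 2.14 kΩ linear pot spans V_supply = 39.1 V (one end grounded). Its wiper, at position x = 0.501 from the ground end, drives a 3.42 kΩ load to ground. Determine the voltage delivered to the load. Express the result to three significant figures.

Lower segment x·R_p = 1.072 kΩ; upper segment (1−x)·R_p = 1.068 kΩ.
Lower segment in parallel with the load: 1.072 ‖ 3.42 = 0.8163 kΩ.
V_out = 39.1 × 0.8163/(1.068 + 0.8163) = 16.94 V.

V_out ≈ 16.9 V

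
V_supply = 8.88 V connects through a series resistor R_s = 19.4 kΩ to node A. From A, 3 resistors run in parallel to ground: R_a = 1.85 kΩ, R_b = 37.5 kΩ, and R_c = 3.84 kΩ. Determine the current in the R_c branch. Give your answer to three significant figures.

Combine the parallel branches: R_p = (1/1.85 + 1/37.5 + 1/3.84)⁻¹ = 1.208 kΩ.
V_A = 8.88 × 1.208/20.61 = 0.5206 V.
I(R_c) = V_A / R_c = 0.5206/3.84 = 0.1356 mA.

I ≈ 0.136 mA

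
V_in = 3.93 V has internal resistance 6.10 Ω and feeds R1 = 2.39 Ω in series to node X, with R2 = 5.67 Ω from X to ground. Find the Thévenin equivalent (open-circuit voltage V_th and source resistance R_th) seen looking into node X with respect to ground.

V_th ≈ 1.57 V, R_th ≈ 3.40 Ω

R1' = 6.10 + 2.39 = 8.490 Ω (source resistance + R1).
With X open, the divider is unloaded: V_th = 3.93 × 5.67/14.16 = 1.574 V.
Looking into X with the source shorted: R_th = R1'·R2/(R1'+R2) = 8.490 × 5.67/14.16 = 3.400 Ω.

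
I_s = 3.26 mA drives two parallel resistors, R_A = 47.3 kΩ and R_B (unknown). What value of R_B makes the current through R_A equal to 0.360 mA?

R_B ≈ 5.87 kΩ

The fraction through R_A equals R_B/(R_A+R_B).
With f = 0.1104, R_B = R_A · f/(1−f) = 47.3 × 0.1241 = 5.872 kΩ.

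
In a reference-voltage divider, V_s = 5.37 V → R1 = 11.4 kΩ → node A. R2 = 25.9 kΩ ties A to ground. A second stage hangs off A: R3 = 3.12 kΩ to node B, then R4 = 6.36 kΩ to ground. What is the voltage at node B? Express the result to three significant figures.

Looking into the second stage from A: R3 + R4 = 9.480 kΩ appears in parallel with R2.
Effective lower resistance at A: R2 ‖ 9.480 = 6.940 kΩ.
So V_A = 5.37 × 0.3784 = 2.032 V.
Then the unloaded second divider: V_B = V_A × R4/(R3+R4) = 2.032 × 0.6709 = 1.363 V.

V_B ≈ 1.36 V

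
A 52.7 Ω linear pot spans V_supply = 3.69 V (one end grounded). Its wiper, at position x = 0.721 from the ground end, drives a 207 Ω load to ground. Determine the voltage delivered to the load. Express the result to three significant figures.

Lower segment x·R_p = 38.00 Ω; upper segment (1−x)·R_p = 14.70 Ω.
R_L loads the lower segment: effective lower R = 32.10 Ω.
Loaded-divider output: V_out = 3.69 × 0.6859 = 2.531 V.
(Unloaded: V_out = x·V_supply = 2.66 V.)

V_out ≈ 2.53 V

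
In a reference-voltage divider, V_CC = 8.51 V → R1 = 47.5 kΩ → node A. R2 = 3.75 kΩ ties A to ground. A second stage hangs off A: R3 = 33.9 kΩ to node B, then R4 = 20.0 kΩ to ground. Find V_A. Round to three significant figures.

The second stage (R3 + R4 = 53.90 kΩ) loads node A in parallel with R2.
R2 ‖ (R3+R4) = 3.506 kΩ.
First divider: V_A = V_CC · 3.506/(47.5 + 3.506) = 0.5850 V.

V_A ≈ 0.585 V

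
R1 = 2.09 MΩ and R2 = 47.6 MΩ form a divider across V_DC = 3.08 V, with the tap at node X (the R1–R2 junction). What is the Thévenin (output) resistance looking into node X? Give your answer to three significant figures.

R_th ≈ 2.00 MΩ

With V_DC suppressed (replaced by a short), R_th = R1 ‖ R2 = (2.090 × 47.6)/(2.090 + 47.6) = 2.002 MΩ.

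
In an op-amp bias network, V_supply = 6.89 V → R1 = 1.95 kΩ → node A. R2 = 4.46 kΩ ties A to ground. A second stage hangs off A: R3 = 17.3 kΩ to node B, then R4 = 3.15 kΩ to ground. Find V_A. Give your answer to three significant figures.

V_A ≈ 4.50 V

Looking into the second stage from A: R3 + R4 = 20.45 kΩ appears in parallel with R2.
Effective lower resistance at A: R2 ‖ 20.45 = 3.661 kΩ.
V_A = 6.89 × 3.661/(1.95 + 3.661) = 4.496 V.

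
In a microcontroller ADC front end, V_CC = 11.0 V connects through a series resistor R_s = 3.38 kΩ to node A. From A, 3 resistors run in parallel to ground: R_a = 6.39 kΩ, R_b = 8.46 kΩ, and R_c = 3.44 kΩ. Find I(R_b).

I ≈ 0.447 mA

Combine the parallel branches: R_p = (1/6.39 + 1/8.46 + 1/3.44)⁻¹ = 1.769 kΩ.
Node voltage V_A = V_CC · R_p/(R_s + R_p) = 11.0 × 0.3435 = 3.779 V.
I(R_b) = V_A / R_b = 3.779/8.46 = 0.4467 mA.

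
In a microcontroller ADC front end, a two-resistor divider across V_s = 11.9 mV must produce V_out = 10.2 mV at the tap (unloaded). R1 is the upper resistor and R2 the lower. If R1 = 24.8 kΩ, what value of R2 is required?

R2 ≈ 149 kΩ

V_out/V_s = R2/(R1+R2) = 0.8571.
So R2 = R1 · V_out/(V_s − V_out) = 24.8 × 10.2/(11.9 − 10.2) = 24.8 × 6.000 = 148.8 kΩ.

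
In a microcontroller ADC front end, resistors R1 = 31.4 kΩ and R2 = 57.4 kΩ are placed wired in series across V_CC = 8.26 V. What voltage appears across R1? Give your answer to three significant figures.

V ≈ 2.92 V

Total series resistance ΣR = 31.4 + 57.4 = 88.80 kΩ.
V = V_CC · R/ΣR = 8.26 × 0.3536 = 2.921 V.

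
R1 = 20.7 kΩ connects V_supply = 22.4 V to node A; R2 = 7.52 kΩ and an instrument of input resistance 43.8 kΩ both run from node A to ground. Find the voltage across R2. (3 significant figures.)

V_out ≈ 5.30 V

First combine the lower leg with the load: R2 ‖ R_L = 6.418 kΩ.
Then V_out = V_supply · R2'/(R1 + R2') = 22.4 × 6.418/27.12 = 5.301 V.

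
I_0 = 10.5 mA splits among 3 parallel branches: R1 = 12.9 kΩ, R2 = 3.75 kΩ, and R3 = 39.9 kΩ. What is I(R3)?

I ≈ 0.713 mA

Total conductance ΣG = 1/12.9 + 1/3.75 + 1/39.9 = 0.3692 (units of 1/kΩ).
Current divider: I(R3) = I_0 · G_k/ΣG = 10.5 × (0.02506/0.3692) = 10.5 × 0.06787 = 0.7127 mA.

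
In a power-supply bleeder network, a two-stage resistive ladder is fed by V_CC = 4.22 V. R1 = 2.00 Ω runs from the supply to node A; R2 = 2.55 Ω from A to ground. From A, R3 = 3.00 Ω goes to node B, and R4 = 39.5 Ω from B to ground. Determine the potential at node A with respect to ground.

Looking into the second stage from A: R3 + R4 = 42.50 Ω appears in parallel with R2.
R2 ‖ (R3+R4) = 2.406 Ω.
First divider: V_A = V_CC · 2.406/(2.00 + 2.406) = 2.304 V.

V_A ≈ 2.30 V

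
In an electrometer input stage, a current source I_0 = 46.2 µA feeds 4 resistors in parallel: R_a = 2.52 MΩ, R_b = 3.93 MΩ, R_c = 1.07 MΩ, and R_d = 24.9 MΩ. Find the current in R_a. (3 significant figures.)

Conductances: ΣG = 1/2.52 + 1/3.93 + 1/1.07 + 1/24.9 = 1.626 (1/MΩ).
Current divider: I(R_a) = I_0 · G_k/ΣG = 46.2 × (0.3968/1.626) = 46.2 × 0.2440 = 11.27 µA.

I ≈ 11.3 µA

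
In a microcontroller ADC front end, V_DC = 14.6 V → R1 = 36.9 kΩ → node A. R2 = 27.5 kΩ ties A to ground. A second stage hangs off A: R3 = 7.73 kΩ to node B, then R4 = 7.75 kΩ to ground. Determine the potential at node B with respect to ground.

Node A sees R2 in parallel with the series input of stage 2, R3 + R4 = 15.48 kΩ.
R2 ‖ (R3+R4) = 9.905 kΩ.
V_A = 14.6 × 9.905/(36.9 + 9.905) = 3.090 V.
V_B = V_A × 0.5006 = 1.547 V.

V_B ≈ 1.55 V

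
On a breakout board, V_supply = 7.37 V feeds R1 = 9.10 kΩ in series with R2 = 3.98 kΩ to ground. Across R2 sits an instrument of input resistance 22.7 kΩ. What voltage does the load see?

The load sits in parallel with R2, giving an effective lower resistance R2' = R2·R_L/(R2+R_L) = 3.386 kΩ.
Voltage divider with the loaded lower leg: V_out = 7.37 × 3.386/(9.10 + 3.386) = 7.37 × 0.2712 = 1.999 V.

V_out ≈ 2.00 V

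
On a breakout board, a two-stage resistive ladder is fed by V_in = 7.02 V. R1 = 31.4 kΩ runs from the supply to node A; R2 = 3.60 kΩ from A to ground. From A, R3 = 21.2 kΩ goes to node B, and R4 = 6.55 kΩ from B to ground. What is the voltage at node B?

V_B ≈ 0.153 V

Looking into the second stage from A: R3 + R4 = 27.75 kΩ appears in parallel with R2.
Effective lower resistance at A: R2 ‖ 27.75 = 3.187 kΩ.
So V_A = 7.02 × 0.09213 = 0.6468 V.
V_B = V_A × 0.2360 = 0.1527 V.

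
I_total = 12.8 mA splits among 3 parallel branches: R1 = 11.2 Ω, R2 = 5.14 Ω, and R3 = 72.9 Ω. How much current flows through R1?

Conductances: ΣG = 1/11.2 + 1/5.14 + 1/72.9 = 0.2976 (1/Ω).
R1 takes the fraction G_k/ΣG = 0.08929/0.2976 = 0.3001, so I = 12.8 × 0.3001 = 3.841 mA.

I ≈ 3.84 mA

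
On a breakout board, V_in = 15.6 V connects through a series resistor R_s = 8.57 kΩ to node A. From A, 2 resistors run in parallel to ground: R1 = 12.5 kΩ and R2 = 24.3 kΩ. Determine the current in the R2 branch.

I ≈ 0.315 mA

Parallel bank: R_p = 1/(1/12.5 + 1/24.3) = 8.254 kΩ.
Node voltage V_A = V_in · R_p/(R_s + R_p) = 15.6 × 0.4906 = 7.654 V.
Branch current I = V_A/R2 = 7.654/24.3 = 0.3150 mA.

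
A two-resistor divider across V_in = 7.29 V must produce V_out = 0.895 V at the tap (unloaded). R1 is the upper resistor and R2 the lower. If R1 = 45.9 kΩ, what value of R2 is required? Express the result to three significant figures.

V_out/V_in = R2/(R1+R2) = 0.1228.
So R2 = R1 · V_out/(V_in − V_out) = 45.9 × 0.895/(7.29 − 0.895) = 45.9 × 0.1400 = 6.424 kΩ.

R2 ≈ 6.42 kΩ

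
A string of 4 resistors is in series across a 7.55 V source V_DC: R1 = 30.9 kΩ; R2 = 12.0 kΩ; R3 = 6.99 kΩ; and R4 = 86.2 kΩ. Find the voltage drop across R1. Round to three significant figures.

V ≈ 1.71 V

ΣR = 30.9 + 12.0 + 6.99 + 86.2 = 136.1 kΩ.
V = V_DC · R/ΣR = 7.55 × 0.2271 = 1.714 V.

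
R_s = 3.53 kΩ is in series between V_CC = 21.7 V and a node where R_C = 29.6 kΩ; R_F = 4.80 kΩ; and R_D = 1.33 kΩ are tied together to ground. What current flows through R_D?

I ≈ 3.62 mA

Combine the parallel branches: R_p = (1/29.6 + 1/4.80 + 1/1.33)⁻¹ = 1.006 kΩ.
V_A = 21.7 × 1.006/4.536 = 4.813 V.
Branch current I = V_A/R_D = 4.813/1.33 = 3.619 mA.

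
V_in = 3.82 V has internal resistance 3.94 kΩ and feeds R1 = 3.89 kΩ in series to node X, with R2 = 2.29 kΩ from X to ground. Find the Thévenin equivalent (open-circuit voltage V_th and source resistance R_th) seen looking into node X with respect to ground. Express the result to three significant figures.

V_th ≈ 0.864 V, R_th ≈ 1.77 kΩ

R1' = 3.94 + 3.89 = 7.830 kΩ (source resistance + R1).
With X open, the divider is unloaded: V_th = 3.82 × 2.29/10.12 = 0.8644 V.
With V_in suppressed (replaced by a short), R_th = R1' ‖ R2 = (7.830 × 2.29)/(7.830 + 2.29) = 1.772 kΩ.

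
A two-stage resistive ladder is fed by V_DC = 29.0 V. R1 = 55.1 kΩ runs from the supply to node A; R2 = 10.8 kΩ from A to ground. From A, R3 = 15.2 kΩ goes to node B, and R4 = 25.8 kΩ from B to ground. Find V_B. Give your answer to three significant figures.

V_B ≈ 2.45 V

The second stage (R3 + R4 = 41.00 kΩ) loads node A in parallel with R2.
R2 ‖ (R3+R4) = 8.548 kΩ.
V_A = 29.0 × 8.548/(55.1 + 8.548) = 3.895 V.
Then the unloaded second divider: V_B = V_A × R4/(R3+R4) = 3.895 × 0.6293 = 2.451 V.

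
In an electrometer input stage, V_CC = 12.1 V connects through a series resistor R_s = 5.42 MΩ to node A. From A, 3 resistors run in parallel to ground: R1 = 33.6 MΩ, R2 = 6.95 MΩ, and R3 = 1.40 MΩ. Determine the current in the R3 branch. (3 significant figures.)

I ≈ 1.49 µA

Combine the parallel branches: R_p = (1/33.6 + 1/6.95 + 1/1.40)⁻¹ = 1.126 MΩ.
V_A by voltage divider: V_A = 12.1 × 1.126/(5.42 + 1.126) = 2.082 V.
Branch current I = V_A/R3 = 2.082/1.40 = 1.487 µA.
(Equivalently: I_total = 1.848 µA, then current-divider fraction G_k/ΣG = 0.8044.)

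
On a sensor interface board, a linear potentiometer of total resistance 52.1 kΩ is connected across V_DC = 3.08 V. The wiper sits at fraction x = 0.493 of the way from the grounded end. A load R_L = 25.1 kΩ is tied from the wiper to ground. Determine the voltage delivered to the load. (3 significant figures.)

V_out ≈ 1.00 V

The pot divides into 26.41 kΩ above the wiper and 25.69 kΩ below.
Lower segment in parallel with the load: 25.69 ‖ 25.1 = 12.69 kΩ.
Loaded-divider output: V_out = 3.08 × 0.3246 = 0.9997 V.
(Unloaded: V_out = x·V_DC = 1.52 V.)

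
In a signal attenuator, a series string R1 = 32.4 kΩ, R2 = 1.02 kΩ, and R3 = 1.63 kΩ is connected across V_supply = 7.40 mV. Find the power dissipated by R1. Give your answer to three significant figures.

Series current I = V_supply/ΣR = 7.40/35.05 = 0.2111 µA.
P = I²R = 0.04457 × 32.4 = 1.444 nW.

P ≈ 1.44 nW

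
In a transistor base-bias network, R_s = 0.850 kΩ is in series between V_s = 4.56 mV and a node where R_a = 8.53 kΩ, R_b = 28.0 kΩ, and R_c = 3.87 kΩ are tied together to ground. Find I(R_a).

I ≈ 0.396 µA

Combine the parallel branches: R_p = (1/8.53 + 1/28.0 + 1/3.87)⁻¹ = 2.431 kΩ.
V_A = 4.56 × 2.431/3.281 = 3.379 mV.
Branch current I = V_A/R_a = 3.379/8.53 = 0.3961 µA.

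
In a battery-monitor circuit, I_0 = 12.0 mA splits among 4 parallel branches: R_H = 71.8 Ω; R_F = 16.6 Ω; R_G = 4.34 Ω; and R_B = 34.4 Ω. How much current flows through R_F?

I ≈ 2.17 mA

Conductances: ΣG = 1/71.8 + 1/16.6 + 1/4.34 + 1/34.4 = 0.3337 (1/Ω).
R_F takes the fraction G_k/ΣG = 0.06024/0.3337 = 0.1805, so I = 12.0 × 0.1805 = 2.167 mA.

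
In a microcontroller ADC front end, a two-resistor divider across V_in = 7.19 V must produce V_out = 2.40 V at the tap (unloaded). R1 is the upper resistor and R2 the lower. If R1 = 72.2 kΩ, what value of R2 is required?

V_out/V_in = R2/(R1+R2) = 0.3338.
So R2 = R1 · V_out/(V_in − V_out) = 72.2 × 2.40/(7.19 − 2.40) = 72.2 × 0.5010 = 36.18 kΩ.

R2 ≈ 36.2 kΩ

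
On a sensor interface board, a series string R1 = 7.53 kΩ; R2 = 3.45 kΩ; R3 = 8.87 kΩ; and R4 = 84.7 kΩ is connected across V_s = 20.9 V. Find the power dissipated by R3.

ΣR = 104.5 kΩ → I = 20.9/104.5 = 0.1999 mA.
P = I²R = 0.03996 × 8.87 = 0.3545 mW.

P ≈ 0.354 mW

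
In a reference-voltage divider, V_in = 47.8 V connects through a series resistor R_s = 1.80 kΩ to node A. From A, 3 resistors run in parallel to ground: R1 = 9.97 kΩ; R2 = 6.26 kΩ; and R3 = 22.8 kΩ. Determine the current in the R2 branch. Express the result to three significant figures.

Parallel bank: R_p = 1/(1/9.97 + 1/6.26 + 1/22.8) = 3.291 kΩ.
V_A by voltage divider: V_A = 47.8 × 3.291/(1.80 + 3.291) = 30.90 V.
Branch current I = V_A/R2 = 30.90/6.26 = 4.936 mA.

I ≈ 4.94 mA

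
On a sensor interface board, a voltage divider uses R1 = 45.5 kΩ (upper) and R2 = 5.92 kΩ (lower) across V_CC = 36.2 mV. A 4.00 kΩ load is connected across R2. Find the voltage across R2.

The load sits in parallel with R2, giving an effective lower resistance R2' = R2·R_L/(R2+R_L) = 2.387 kΩ.
Then V_out = V_CC · R2'/(R1 + R2') = 36.2 × 2.387/47.89 = 1.805 mV.

V_out ≈ 1.80 mV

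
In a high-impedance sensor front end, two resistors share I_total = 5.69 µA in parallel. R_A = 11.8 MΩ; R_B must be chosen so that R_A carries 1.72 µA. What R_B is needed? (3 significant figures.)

The fraction through R_A equals R_B/(R_A+R_B).
With f = 0.3023, R_B = R_A · f/(1−f) = 11.8 × 0.4332 = 5.112 MΩ.

R_B ≈ 5.11 MΩ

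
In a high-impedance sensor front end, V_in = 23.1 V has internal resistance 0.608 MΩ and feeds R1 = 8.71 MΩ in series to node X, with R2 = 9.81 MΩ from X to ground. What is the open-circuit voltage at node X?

V_th ≈ 11.8 V

R1' = 0.608 + 8.71 = 9.318 MΩ (source resistance + R1).
With X open, the divider is unloaded: V_th = 23.1 × 9.81/19.13 = 11.85 V.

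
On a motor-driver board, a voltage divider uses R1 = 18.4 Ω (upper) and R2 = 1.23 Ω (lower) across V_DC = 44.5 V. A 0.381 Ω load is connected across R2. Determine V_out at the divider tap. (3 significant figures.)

R2 ‖ R_L = (1.23 × 0.381)/(1.23 + 0.381) = 0.2909 Ω.
Now apply the divider: V_out = 44.5 × 0.01556 = 0.6926 V.
(Unloaded it would be 2.79 V; the load pulls it down.)

V_out ≈ 0.693 V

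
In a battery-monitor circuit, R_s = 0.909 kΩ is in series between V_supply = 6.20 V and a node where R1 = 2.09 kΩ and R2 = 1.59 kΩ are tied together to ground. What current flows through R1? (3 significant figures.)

I ≈ 1.48 mA

Parallel bank: R_p = 1/(1/2.09 + 1/1.59) = 0.9030 kΩ.
V_A = 6.20 × 0.9030/1.812 = 3.090 V.
Branch current I = V_A/R1 = 3.090/2.09 = 1.478 mA.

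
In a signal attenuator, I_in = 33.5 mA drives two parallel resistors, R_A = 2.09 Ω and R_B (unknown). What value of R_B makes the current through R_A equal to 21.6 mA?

Two-branch current divider: I_A = I_in · R_B/(R_A + R_B).
21.6/33.5 = R_B/(R_A + R_B) → R_B = R_A · (0.6448)/(1 − 0.6448) = 2.09 × 1.815 = 3.794 Ω.

R_B ≈ 3.79 Ω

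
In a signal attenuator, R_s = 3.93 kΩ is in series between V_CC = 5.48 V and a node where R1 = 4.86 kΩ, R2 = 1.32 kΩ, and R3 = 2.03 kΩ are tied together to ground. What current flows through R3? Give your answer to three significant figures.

I ≈ 0.402 mA

Equivalent of the parallel group: R_p = 0.6868 kΩ.
V_A = 5.48 × 0.6868/4.617 = 0.8152 V.
Branch current I = V_A/R3 = 0.8152/2.03 = 0.4016 mA.
(Equivalently: I_total = 1.187 mA, then current-divider fraction G_k/ΣG = 0.3383.)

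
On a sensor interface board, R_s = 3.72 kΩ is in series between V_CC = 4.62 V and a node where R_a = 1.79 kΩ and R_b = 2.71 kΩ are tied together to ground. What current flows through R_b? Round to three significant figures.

Combine the parallel branches: R_p = (1/1.79 + 1/2.71)⁻¹ = 1.078 kΩ.
V_A = 4.62 × 1.078/4.798 = 1.038 V.
I(R_b) = V_A / R_b = 1.038/2.71 = 0.3830 mA.
(Check via current divider: I_total = 0.9629 mA; share G_k/ΣG = 0.3978 → same result.)

I ≈ 0.383 mA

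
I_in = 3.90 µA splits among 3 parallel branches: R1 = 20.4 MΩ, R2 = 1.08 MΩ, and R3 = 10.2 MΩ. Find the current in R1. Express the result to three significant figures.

I ≈ 0.178 µA

Conductances: ΣG = 1/20.4 + 1/1.08 + 1/10.2 = 1.073 (1/MΩ).
By the current-divider rule, I = I_in · G_k/ΣG = 3.90 × 0.04569 = 0.1782 µA.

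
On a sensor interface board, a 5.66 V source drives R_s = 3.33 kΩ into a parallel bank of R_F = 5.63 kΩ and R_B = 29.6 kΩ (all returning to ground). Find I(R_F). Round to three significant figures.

I ≈ 0.590 mA

Equivalent of the parallel group: R_p = 4.730 kΩ.
V_A by voltage divider: V_A = 5.66 × 4.730/(3.33 + 4.730) = 3.322 V.
I(R_F) = V_A / R_F = 3.322/5.63 = 0.5900 mA.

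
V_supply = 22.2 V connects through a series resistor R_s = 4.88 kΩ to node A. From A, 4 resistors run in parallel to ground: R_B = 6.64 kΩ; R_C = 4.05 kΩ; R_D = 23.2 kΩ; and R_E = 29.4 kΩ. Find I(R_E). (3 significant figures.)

Combine the parallel branches: R_p = (1/6.64 + 1/4.05 + 1/23.2 + 1/29.4)⁻¹ = 2.107 kΩ.
V_A = 22.2 × 2.107/6.987 = 6.694 V.
Branch current I = V_A/R_E = 6.694/29.4 = 0.2277 mA.

I ≈ 0.228 mA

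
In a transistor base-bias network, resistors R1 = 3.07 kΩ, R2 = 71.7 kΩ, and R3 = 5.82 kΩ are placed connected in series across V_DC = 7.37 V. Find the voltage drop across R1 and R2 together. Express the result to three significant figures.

ΣR = 3.07 + 71.7 + 5.82 = 80.59 kΩ.
R_{R1..R2} = 3.07 + 71.7 = 74.77 kΩ.
Voltage divider: V = V_DC · (74.77 / 80.59) = 7.37 × 0.9278 = 6.838 V.

V ≈ 6.84 V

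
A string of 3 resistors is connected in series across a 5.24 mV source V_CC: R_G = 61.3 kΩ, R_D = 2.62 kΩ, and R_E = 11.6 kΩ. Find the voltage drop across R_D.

V ≈ 0.182 mV

Total series resistance ΣR = 61.3 + 2.62 + 11.6 = 75.52 kΩ.
V = V_CC · R/ΣR = 5.24 × 0.03469 = 0.1818 mV.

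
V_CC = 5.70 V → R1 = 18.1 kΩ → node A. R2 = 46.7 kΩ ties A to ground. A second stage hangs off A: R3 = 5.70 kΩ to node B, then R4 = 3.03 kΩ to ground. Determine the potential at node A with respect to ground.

The second stage (R3 + R4 = 8.730 kΩ) loads node A in parallel with R2.
R2 ‖ (R3+R4) = 7.355 kΩ.
First divider: V_A = V_CC · 7.355/(18.1 + 7.355) = 1.647 V.

V_A ≈ 1.65 V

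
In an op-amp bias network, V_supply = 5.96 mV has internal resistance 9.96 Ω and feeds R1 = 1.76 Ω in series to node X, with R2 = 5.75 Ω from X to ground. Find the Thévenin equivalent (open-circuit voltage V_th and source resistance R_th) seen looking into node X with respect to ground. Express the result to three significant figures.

V_th ≈ 1.96 mV, R_th ≈ 3.86 Ω

R1' = 9.96 + 1.76 = 11.72 Ω (source resistance + R1).
Open-circuit (no load on X): V_th = V_supply · R2/(R1' + R2) = 5.96 × 5.75/(11.72 + 5.75) = 1.962 mV.
Zeroing V_supply shorts the top of R1' to ground, so R_th = R1' ‖ R2 = 3.857 Ω.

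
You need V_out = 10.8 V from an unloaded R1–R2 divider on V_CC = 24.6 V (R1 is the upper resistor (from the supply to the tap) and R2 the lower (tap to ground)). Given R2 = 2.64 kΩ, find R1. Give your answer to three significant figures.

V_out/V_CC = R2/(R1+R2) = 0.4390.
Rearranging, R1 = R2·(1−k)/k = 2.64 × 1.278 = 3.373 kΩ.

R1 ≈ 3.37 kΩ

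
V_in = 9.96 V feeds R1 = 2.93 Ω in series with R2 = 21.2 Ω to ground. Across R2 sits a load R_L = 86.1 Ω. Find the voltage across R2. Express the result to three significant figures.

First combine the lower leg with the load: R2 ‖ R_L = 17.01 Ω.
Now apply the divider: V_out = 9.96 × 0.8531 = 8.497 V.

V_out ≈ 8.50 V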